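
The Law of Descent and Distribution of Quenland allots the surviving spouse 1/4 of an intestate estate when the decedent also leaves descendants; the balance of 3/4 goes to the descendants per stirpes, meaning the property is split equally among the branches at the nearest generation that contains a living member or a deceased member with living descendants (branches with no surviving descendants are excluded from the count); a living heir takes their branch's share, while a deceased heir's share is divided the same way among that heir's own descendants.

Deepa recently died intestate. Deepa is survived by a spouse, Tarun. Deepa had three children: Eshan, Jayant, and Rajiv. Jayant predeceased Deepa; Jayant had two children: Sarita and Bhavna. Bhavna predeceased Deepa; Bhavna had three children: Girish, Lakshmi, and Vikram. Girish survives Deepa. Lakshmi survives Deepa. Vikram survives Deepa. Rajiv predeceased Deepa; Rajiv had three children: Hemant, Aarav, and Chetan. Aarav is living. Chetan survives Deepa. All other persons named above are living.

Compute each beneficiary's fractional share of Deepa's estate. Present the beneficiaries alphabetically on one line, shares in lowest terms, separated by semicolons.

Tarun, as surviving spouse, takes 1/4.
The remaining 3/4 passes to Deepa's descendants per stirpes.
The 3/4 is divided into 3 equal shares of 1/4 among Eshan, Jayant, Rajiv.
Eshan is living and takes 1/4.
Jayant predeceased; the 1/4 allotted to Jayant's branch passes to Jayant's issue by representation.
The 1/4 is divided into 2 equal shares of 1/8 among Sarita, Bhavna.
Sarita is living and takes 1/8.
Bhavna predeceased; the 1/8 allotted to Bhavna's branch passes to Bhavna's issue by representation.
The 1/8 is divided into 3 equal shares of 1/24 among Girish, Lakshmi, Vikram.
Girish is living and takes 1/24.
Lakshmi is living and takes 1/24.
Vikram is living and takes 1/24.
Rajiv predeceased; the 1/4 allotted to Rajiv's branch passes to Rajiv's issue by representation.
The 1/4 is divided into 3 equal shares of 1/12 among Hemant, Aarav, Chetan.
Hemant is living and takes 1/12.
Aarav is living and takes 1/12.
Chetan is living and takes 1/12.

Aarav 1/12; Chetan 1/12; Eshan 1/4; Girish 1/24; Hemant 1/12; Lakshmi 1/24; Sarita 1/8; Tarun 1/4; Vikram 1/24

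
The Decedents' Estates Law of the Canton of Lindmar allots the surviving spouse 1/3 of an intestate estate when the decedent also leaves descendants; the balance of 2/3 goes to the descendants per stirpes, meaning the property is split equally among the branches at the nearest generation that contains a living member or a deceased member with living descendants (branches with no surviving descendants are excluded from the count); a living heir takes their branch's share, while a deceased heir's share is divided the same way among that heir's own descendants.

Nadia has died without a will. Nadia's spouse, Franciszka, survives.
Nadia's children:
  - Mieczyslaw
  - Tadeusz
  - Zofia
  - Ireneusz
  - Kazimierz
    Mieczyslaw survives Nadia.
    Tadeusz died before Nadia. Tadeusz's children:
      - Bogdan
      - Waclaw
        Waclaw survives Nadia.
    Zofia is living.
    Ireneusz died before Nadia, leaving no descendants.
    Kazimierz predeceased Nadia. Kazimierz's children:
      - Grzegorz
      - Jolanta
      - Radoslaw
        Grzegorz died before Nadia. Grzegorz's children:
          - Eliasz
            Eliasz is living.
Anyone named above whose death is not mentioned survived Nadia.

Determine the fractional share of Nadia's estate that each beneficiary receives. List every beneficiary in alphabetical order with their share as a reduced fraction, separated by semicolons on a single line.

Bogdan 1/12; Eliasz 1/18; Franciszka 1/3; Jolanta 1/18; Mieczyslaw 1/6; Radoslaw 1/18; Waclaw 1/12; Zofia 1/6

Franciszka, as surviving spouse, takes 1/3.
The remaining 2/3 passes to Nadia's descendants per stirpes.
Ireneusz left no surviving issue, so that branch lapses and is disregarded.
The 2/3 is divided into 4 equal shares of 1/6 among Mieczyslaw, Tadeusz, Zofia, Kazimierz.
Mieczyslaw is living and takes 1/6.
Tadeusz predeceased; the 1/6 allotted to Tadeusz's branch passes to Tadeusz's issue by representation.
The 1/6 is divided into 2 equal shares of 1/12 among Bogdan, Waclaw.
Bogdan is living and takes 1/12.
Waclaw is living and takes 1/12.
Zofia is living and takes 1/6.
Kazimierz predeceased; the 1/6 allotted to Kazimierz's branch passes to Kazimierz's issue by representation.
The 1/6 is divided into 3 equal shares of 1/18 among Grzegorz, Jolanta, Radoslaw.
Grzegorz predeceased; the 1/18 allotted to Grzegorz's branch passes to Grzegorz's issue by representation.
Eliasz is the sole taker at this level and receives the full 1/18.
Jolanta is living and takes 1/18.
Radoslaw is living and takes 1/18.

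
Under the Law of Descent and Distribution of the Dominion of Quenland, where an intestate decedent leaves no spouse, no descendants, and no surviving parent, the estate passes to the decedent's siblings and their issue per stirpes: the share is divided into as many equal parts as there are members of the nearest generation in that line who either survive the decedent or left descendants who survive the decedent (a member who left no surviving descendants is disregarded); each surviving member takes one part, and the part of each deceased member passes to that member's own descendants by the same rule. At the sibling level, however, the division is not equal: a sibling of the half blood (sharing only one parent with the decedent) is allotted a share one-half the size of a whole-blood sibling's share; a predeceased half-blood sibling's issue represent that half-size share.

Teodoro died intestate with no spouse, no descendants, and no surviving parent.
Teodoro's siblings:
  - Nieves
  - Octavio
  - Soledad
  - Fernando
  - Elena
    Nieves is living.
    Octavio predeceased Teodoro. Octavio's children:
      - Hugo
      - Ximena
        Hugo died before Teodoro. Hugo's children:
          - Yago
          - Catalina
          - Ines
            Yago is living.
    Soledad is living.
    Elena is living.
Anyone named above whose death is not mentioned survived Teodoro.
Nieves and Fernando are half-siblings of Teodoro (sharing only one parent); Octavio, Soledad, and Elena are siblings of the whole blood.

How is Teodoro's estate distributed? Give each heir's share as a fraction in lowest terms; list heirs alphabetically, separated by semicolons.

Catalina 1/24; Elena 1/4; Fernando 1/8; Ines 1/24; Nieves 1/8; Soledad 1/4; Ximena 1/8; Yago 1/24

No spouse, descendants, or parent survives, so the estate passes to Teodoro's siblings per stirpes.
Half-blood siblings count for one-half the weight of whole-blood siblings at the initial division.
Dividing 1 in proportion to weights (total weight 4): Nieves (weight 1/2) → 1/8; Octavio (weight 1) → 1/4; Soledad (weight 1) → 1/4; Fernando (weight 1/2) → 1/8; Elena (weight 1) → 1/4.
Nieves is living and takes 1/8.
Octavio predeceased; the 1/4 allotted to Octavio's branch passes to Octavio's issue by representation.
The 1/4 is divided into 2 equal shares of 1/8 among Hugo, Ximena.
Hugo predeceased; the 1/8 allotted to Hugo's branch passes to Hugo's issue by representation.
The 1/8 is divided into 3 equal shares of 1/24 among Yago, Catalina, Ines.
Yago is living and takes 1/24.
Catalina is living and takes 1/24.
Ines is living and takes 1/24.
Ximena is living and takes 1/8.
Soledad is living and takes 1/4.
Fernando is living and takes 1/8.
Elena is living and takes 1/4.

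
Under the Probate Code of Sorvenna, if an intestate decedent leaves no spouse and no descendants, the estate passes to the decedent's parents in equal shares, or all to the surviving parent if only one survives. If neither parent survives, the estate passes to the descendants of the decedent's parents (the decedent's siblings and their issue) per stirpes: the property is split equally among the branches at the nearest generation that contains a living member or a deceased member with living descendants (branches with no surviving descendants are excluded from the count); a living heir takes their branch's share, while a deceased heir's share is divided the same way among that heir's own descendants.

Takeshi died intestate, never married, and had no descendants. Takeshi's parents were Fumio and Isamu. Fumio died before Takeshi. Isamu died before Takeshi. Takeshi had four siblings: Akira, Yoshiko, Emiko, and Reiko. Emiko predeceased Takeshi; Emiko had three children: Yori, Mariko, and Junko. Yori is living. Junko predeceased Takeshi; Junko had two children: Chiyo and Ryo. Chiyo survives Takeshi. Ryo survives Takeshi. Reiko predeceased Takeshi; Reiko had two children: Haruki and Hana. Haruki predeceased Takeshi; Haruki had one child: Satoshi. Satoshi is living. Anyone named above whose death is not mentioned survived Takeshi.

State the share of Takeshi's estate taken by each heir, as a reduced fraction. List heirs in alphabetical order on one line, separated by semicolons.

Neither parent survives and there are no descendants, so the estate passes to Takeshi's siblings and their issue per stirpes.
The estate is divided into 4 equal shares of 1/4 among Akira, Yoshiko, Emiko, Reiko.
Akira is living and takes 1/4.
Yoshiko is living and takes 1/4.
Emiko predeceased; the 1/4 allotted to Emiko's branch passes to Emiko's issue by representation.
The 1/4 is divided into 3 equal shares of 1/12 among Yori, Mariko, Junko.
Yori is living and takes 1/12.
Mariko is living and takes 1/12.
Junko predeceased; the 1/12 allotted to Junko's branch passes to Junko's issue by representation.
The 1/12 is divided into 2 equal shares of 1/24 among Chiyo, Ryo.
Chiyo is living and takes 1/24.
Ryo is living and takes 1/24.
Reiko predeceased; the 1/4 allotted to Reiko's branch passes to Reiko's issue by representation.
The 1/4 is divided into 2 equal shares of 1/8 among Haruki, Hana.
Haruki predeceased; the 1/8 allotted to Haruki's branch passes to Haruki's issue by representation.
Satoshi is the sole taker at this level and receives the full 1/8.
Hana is living and takes 1/8.

Akira 1/4; Chiyo 1/24; Hana 1/8; Mariko 1/12; Ryo 1/24; Satoshi 1/8; Yori 1/12; Yoshiko 1/4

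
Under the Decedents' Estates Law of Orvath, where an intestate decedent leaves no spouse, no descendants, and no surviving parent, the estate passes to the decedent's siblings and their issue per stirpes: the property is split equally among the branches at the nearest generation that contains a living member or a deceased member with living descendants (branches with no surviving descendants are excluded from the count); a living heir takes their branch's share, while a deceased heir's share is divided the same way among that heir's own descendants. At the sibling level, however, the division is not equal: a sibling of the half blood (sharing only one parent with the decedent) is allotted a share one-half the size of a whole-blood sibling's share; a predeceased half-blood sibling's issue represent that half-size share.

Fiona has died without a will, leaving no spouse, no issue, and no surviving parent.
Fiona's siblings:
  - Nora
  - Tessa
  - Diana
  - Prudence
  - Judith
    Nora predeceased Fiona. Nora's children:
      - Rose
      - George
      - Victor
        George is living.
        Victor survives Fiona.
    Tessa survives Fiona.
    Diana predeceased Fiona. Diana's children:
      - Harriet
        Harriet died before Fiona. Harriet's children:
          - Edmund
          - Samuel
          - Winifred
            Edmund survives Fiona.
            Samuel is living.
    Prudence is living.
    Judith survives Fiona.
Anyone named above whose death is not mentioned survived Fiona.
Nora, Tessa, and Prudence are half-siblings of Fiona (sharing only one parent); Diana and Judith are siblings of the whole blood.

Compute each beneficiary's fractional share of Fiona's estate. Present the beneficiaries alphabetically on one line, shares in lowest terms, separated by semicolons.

Edmund 2/21; George 1/21; Judith 2/7; Prudence 1/7; Rose 1/21; Samuel 2/21; Tessa 1/7; Victor 1/21; Winifred 2/21

No spouse, descendants, or parent survives, so the estate passes to Fiona's siblings per stirpes.
Half-blood siblings count for one-half the weight of whole-blood siblings at the initial division.
Dividing 1 in proportion to weights (total weight 7/2): Nora (weight 1/2) → 1/7; Tessa (weight 1/2) → 1/7; Diana (weight 1) → 2/7; Prudence (weight 1/2) → 1/7; Judith (weight 1) → 2/7.
Nora predeceased; the 1/7 allotted to Nora's branch passes to Nora's issue by representation.
The 1/7 is divided into 3 equal shares of 1/21 among Rose, George, Victor.
Rose is living and takes 1/21.
George is living and takes 1/21.
Victor is living and takes 1/21.
Tessa is living and takes 1/7.
Diana predeceased; the 2/7 allotted to Diana's branch passes to Diana's issue by representation.
Harriet's line is the sole branch at this level, so the full 2/7 passes to Harriet's issue by representation.
The 2/7 is divided into 3 equal shares of 2/21 among Edmund, Samuel, Winifred.
Edmund is living and takes 2/21.
Samuel is living and takes 2/21.
Winifred is living and takes 2/21.
Prudence is living and takes 1/7.
Judith is living and takes 2/7.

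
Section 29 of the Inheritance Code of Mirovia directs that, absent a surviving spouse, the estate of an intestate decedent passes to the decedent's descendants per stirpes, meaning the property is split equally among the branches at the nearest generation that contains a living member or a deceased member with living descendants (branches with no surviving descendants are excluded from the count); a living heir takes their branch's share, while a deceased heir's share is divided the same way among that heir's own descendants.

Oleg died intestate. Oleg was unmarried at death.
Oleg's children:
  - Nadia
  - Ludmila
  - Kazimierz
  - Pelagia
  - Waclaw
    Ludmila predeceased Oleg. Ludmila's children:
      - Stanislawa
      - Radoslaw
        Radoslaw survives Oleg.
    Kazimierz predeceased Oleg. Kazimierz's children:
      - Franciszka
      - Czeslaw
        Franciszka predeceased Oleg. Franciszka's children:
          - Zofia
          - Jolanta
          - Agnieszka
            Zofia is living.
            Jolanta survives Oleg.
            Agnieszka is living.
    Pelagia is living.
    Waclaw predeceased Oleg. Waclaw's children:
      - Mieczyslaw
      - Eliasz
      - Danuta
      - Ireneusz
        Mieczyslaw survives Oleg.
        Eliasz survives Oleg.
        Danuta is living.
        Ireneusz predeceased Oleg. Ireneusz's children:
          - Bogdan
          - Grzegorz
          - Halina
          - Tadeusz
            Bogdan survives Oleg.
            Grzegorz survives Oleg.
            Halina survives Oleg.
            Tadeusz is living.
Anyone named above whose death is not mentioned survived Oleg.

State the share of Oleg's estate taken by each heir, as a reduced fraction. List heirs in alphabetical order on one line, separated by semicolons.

Agnieszka 1/30; Bogdan 1/80; Czeslaw 1/10; Danuta 1/20; Eliasz 1/20; Grzegorz 1/80; Halina 1/80; Jolanta 1/30; Mieczyslaw 1/20; Nadia 1/5; Pelagia 1/5; Radoslaw 1/10; Stanislawa 1/10; Tadeusz 1/80; Zofia 1/30

There is no surviving spouse, so the entire estate passes to Oleg's descendants per stirpes.
The estate is divided into 5 equal shares of 1/5 among Nadia, Ludmila, Kazimierz, Pelagia, Waclaw.
Nadia is living and takes 1/5.
Ludmila predeceased; the 1/5 allotted to Ludmila's branch passes to Ludmila's issue by representation.
The 1/5 is divided into 2 equal shares of 1/10 among Stanislawa, Radoslaw.
Stanislawa is living and takes 1/10.
Radoslaw is living and takes 1/10.
Kazimierz predeceased; the 1/5 allotted to Kazimierz's branch passes to Kazimierz's issue by representation.
The 1/5 is divided into 2 equal shares of 1/10 among Franciszka, Czeslaw.
Franciszka predeceased; the 1/10 allotted to Franciszka's branch passes to Franciszka's issue by representation.
The 1/10 is divided into 3 equal shares of 1/30 among Zofia, Jolanta, Agnieszka.
Zofia is living and takes 1/30.
Jolanta is living and takes 1/30.
Agnieszka is living and takes 1/30.
Czeslaw is living and takes 1/10.
Pelagia is living and takes 1/5.
Waclaw predeceased; the 1/5 allotted to Waclaw's branch passes to Waclaw's issue by representation.
The 1/5 is divided into 4 equal shares of 1/20 among Mieczyslaw, Eliasz, Danuta, Ireneusz.
Mieczyslaw is living and takes 1/20.
Eliasz is living and takes 1/20.
Danuta is living and takes 1/20.
Ireneusz predeceased; the 1/20 allotted to Ireneusz's branch passes to Ireneusz's issue by representation.
The 1/20 is divided into 4 equal shares of 1/80 among Bogdan, Grzegorz, Halina, Tadeusz.
Bogdan is living and takes 1/80.
Grzegorz is living and takes 1/80.
Halina is living and takes 1/80.
Tadeusz is living and takes 1/80.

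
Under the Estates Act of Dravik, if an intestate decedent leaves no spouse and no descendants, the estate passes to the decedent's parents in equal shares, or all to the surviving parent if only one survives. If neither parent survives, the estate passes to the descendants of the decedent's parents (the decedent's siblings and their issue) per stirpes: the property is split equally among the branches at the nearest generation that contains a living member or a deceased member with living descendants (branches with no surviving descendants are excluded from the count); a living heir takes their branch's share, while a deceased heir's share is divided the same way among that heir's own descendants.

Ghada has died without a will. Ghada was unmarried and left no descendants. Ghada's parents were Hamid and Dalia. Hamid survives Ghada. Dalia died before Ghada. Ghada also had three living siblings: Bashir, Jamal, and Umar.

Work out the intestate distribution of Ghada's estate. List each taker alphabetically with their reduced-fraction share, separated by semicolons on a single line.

Hamid 1

Only one parent, Hamid, survives, so Hamid takes the entire estate. The siblings take nothing because a surviving parent has priority.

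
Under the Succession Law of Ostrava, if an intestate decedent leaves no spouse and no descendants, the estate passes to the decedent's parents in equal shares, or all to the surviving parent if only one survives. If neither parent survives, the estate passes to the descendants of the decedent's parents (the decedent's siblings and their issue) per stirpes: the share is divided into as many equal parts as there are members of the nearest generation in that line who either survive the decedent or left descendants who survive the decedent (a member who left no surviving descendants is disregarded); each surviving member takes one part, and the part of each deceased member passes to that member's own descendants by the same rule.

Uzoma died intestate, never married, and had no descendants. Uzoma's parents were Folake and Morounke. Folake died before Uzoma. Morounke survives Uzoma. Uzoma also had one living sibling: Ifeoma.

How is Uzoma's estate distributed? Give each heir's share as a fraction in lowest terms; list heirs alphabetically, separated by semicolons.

Only one parent, Morounke, survives, so Morounke takes the entire estate. The siblings take nothing because a surviving parent has priority.

Morounke 1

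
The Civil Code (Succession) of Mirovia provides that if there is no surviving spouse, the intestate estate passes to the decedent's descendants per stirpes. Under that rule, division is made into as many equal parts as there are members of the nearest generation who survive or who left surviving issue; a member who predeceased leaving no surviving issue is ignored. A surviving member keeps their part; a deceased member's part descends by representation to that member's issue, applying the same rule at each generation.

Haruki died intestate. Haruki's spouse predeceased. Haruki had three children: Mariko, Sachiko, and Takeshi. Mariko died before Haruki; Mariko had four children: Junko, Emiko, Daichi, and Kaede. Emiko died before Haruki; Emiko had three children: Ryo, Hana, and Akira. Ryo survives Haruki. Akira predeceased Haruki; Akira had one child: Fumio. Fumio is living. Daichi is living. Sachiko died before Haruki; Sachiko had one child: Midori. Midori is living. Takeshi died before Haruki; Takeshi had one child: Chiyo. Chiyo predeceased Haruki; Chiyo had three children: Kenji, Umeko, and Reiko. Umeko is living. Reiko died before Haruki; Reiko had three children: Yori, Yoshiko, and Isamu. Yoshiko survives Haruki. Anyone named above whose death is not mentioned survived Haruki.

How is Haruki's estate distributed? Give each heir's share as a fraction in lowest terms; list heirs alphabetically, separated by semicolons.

There is no surviving spouse, so the entire estate passes to Haruki's descendants per stirpes.
The estate is divided into 3 equal shares of 1/3 among Mariko, Sachiko, Takeshi.
Mariko predeceased; the 1/3 allotted to Mariko's branch passes to Mariko's issue by representation.
The 1/3 is divided into 4 equal shares of 1/12 among Junko, Emiko, Daichi, Kaede.
Junko is living and takes 1/12.
Emiko predeceased; the 1/12 allotted to Emiko's branch passes to Emiko's issue by representation.
The 1/12 is divided into 3 equal shares of 1/36 among Ryo, Hana, Akira.
Ryo is living and takes 1/36.
Hana is living and takes 1/36.
Akira predeceased; the 1/36 allotted to Akira's branch passes to Akira's issue by representation.
Fumio is the sole taker at this level and receives the full 1/36.
Daichi is living and takes 1/12.
Kaede is living and takes 1/12.
Sachiko predeceased; the 1/3 allotted to Sachiko's branch passes to Sachiko's issue by representation.
Midori is the sole taker at this level and receives the full 1/3.
Takeshi predeceased; the 1/3 allotted to Takeshi's branch passes to Takeshi's issue by representation.
Chiyo's line is the sole branch at this level, so the full 1/3 passes to Chiyo's issue by representation.
The 1/3 is divided into 3 equal shares of 1/9 among Kenji, Umeko, Reiko.
Kenji is living and takes 1/9.
Umeko is living and takes 1/9.
Reiko predeceased; the 1/9 allotted to Reiko's branch passes to Reiko's issue by representation.
The 1/9 is divided into 3 equal shares of 1/27 among Yori, Yoshiko, Isamu.
Yori is living and takes 1/27.
Yoshiko is living and takes 1/27.
Isamu is living and takes 1/27.

Daichi 1/12; Fumio 1/36; Hana 1/36; Isamu 1/27; Junko 1/12; Kaede 1/12; Kenji 1/9; Midori 1/3; Ryo 1/36; Umeko 1/9; Yori 1/27; Yoshiko 1/27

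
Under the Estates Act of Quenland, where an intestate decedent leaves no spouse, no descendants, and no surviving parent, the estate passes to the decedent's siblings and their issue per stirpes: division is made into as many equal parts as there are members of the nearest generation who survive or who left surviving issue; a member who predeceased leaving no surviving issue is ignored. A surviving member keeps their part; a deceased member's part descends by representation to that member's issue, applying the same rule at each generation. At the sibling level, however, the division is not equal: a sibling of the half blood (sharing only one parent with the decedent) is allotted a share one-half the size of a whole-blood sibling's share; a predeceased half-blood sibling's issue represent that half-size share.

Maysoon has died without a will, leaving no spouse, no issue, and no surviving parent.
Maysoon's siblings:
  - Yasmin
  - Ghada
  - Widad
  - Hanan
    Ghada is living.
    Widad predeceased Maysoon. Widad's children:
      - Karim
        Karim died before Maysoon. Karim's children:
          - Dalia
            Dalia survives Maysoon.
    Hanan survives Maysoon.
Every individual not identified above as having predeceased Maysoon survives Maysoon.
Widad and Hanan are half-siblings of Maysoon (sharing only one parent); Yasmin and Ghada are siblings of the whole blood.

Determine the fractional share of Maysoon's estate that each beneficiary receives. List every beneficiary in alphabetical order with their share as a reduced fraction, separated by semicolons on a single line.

No spouse, descendants, or parent survives, so the estate passes to Maysoon's siblings per stirpes.
Half-blood siblings count for one-half the weight of whole-blood siblings at the initial division.
Dividing 1 in proportion to weights (total weight 3): Yasmin (weight 1) → 1/3; Ghada (weight 1) → 1/3; Widad (weight 1/2) → 1/6; Hanan (weight 1/2) → 1/6.
Yasmin is living and takes 1/3.
Ghada is living and takes 1/3.
Widad predeceased; the 1/6 allotted to Widad's branch passes to Widad's issue by representation.
Karim's line is the sole branch at this level, so the full 1/6 passes to Karim's issue by representation.
Dalia is the sole taker at this level and receives the full 1/6.
Hanan is living and takes 1/6.

Dalia 1/6; Ghada 1/3; Hanan 1/6; Yasmin 1/3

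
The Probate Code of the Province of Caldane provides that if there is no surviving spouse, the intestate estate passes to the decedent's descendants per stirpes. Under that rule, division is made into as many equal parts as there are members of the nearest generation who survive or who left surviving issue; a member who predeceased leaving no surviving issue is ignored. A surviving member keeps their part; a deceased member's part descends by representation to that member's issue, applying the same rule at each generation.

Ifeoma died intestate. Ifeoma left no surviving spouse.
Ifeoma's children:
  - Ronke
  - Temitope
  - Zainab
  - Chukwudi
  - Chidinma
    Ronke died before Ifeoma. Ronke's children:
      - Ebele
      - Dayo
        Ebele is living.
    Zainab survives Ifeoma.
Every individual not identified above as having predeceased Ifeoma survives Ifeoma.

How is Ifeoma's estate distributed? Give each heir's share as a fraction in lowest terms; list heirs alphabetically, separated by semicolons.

There is no surviving spouse, so the entire estate passes to Ifeoma's descendants per stirpes.
The estate is divided into 5 equal shares of 1/5 among Ronke, Temitope, Zainab, Chukwudi, Chidinma.
Ronke predeceased; the 1/5 allotted to Ronke's branch passes to Ronke's issue by representation.
The 1/5 is divided into 2 equal shares of 1/10 among Ebele, Dayo.
Ebele is living and takes 1/10.
Dayo is living and takes 1/10.
Temitope is living and takes 1/5.
Zainab is living and takes 1/5.
Chukwudi is living and takes 1/5.
Chidinma is living and takes 1/5.

Chidinma 1/5; Chukwudi 1/5; Dayo 1/10; Ebele 1/10; Temitope 1/5; Zainab 1/5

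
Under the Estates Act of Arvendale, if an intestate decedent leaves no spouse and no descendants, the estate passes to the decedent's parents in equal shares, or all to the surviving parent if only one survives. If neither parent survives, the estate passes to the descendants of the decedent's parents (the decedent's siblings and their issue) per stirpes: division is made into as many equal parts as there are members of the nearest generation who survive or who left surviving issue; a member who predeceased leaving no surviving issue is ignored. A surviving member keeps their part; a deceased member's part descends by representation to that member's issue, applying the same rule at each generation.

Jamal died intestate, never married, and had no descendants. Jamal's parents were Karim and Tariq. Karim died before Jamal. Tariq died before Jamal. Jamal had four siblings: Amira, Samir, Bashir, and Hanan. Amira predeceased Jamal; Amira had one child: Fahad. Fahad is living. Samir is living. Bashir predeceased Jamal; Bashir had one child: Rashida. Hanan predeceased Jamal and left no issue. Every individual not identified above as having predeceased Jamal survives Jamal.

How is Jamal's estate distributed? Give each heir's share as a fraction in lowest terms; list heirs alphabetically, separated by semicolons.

Neither parent survives and there are no descendants, so the estate passes to Jamal's siblings and their issue per stirpes.
Hanan left no surviving issue, so that branch lapses and is disregarded.
The estate is divided into 3 equal shares of 1/3 among Amira, Samir, Bashir.
Amira predeceased; the 1/3 allotted to Amira's branch passes to Amira's issue by representation.
Fahad is the sole taker at this level and receives the full 1/3.
Samir is living and takes 1/3.
Bashir predeceased; the 1/3 allotted to Bashir's branch passes to Bashir's issue by representation.
Rashida is the sole taker at this level and receives the full 1/3.

Fahad 1/3; Rashida 1/3; Samir 1/3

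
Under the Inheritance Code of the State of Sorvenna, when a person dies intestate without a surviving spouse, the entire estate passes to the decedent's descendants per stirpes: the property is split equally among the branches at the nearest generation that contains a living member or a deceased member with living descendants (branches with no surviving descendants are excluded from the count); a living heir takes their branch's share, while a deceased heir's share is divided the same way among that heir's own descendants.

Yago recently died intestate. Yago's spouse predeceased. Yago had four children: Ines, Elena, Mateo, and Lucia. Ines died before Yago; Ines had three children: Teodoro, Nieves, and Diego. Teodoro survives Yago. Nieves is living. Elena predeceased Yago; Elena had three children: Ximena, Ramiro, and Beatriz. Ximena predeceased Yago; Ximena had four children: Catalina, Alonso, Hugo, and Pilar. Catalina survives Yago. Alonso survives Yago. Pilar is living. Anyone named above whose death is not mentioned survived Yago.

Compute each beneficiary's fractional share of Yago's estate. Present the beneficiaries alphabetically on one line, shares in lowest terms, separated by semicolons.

Alonso 1/48; Beatriz 1/12; Catalina 1/48; Diego 1/12; Hugo 1/48; Lucia 1/4; Mateo 1/4; Nieves 1/12; Pilar 1/48; Ramiro 1/12; Teodoro 1/12

There is no surviving spouse, so the entire estate passes to Yago's descendants per stirpes.
The estate is divided into 4 equal shares of 1/4 among Ines, Elena, Mateo, Lucia.
Ines predeceased; the 1/4 allotted to Ines's branch passes to Ines's issue by representation.
The 1/4 is divided into 3 equal shares of 1/12 among Teodoro, Nieves, Diego.
Teodoro is living and takes 1/12.
Nieves is living and takes 1/12.
Diego is living and takes 1/12.
Elena predeceased; the 1/4 allotted to Elena's branch passes to Elena's issue by representation.
The 1/4 is divided into 3 equal shares of 1/12 among Ximena, Ramiro, Beatriz.
Ximena predeceased; the 1/12 allotted to Ximena's branch passes to Ximena's issue by representation.
The 1/12 is divided into 4 equal shares of 1/48 among Catalina, Alonso, Hugo, Pilar.
Catalina is living and takes 1/48.
Alonso is living and takes 1/48.
Hugo is living and takes 1/48.
Pilar is living and takes 1/48.
Ramiro is living and takes 1/12.
Beatriz is living and takes 1/12.
Mateo is living and takes 1/4.
Lucia is living and takes 1/4.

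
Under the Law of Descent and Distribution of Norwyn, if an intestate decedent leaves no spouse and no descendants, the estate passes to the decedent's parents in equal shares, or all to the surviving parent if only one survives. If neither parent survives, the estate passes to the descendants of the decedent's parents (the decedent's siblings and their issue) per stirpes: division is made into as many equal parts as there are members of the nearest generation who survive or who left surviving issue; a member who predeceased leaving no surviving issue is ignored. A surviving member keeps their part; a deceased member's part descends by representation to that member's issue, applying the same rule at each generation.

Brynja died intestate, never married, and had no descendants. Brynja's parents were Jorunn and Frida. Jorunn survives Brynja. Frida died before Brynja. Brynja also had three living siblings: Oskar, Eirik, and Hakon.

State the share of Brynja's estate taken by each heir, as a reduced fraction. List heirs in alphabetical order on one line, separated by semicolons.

Jorunn 1

Only one parent, Jorunn, survives, so Jorunn takes the entire estate. The siblings take nothing because a surviving parent has priority.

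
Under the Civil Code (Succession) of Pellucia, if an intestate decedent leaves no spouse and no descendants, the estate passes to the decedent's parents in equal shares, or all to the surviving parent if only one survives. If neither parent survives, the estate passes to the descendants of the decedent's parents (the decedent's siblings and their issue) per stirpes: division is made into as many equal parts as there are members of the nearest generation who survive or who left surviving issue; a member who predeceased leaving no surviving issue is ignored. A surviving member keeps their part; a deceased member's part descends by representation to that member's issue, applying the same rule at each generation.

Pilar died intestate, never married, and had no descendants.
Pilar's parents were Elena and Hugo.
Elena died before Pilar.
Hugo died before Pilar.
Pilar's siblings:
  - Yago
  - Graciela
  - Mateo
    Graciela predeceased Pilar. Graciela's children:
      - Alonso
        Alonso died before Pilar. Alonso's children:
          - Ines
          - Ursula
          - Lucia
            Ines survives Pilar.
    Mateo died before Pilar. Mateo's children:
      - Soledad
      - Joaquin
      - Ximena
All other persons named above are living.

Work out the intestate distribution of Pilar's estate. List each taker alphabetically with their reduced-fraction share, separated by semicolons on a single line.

Neither parent survives and there are no descendants, so the estate passes to Pilar's siblings and their issue per stirpes.
The estate is divided into 3 equal shares of 1/3 among Yago, Graciela, Mateo.
Yago is living and takes 1/3.
Graciela predeceased; the 1/3 allotted to Graciela's branch passes to Graciela's issue by representation.
Alonso's line is the sole branch at this level, so the full 1/3 passes to Alonso's issue by representation.
The 1/3 is divided into 3 equal shares of 1/9 among Ines, Ursula, Lucia.
Ines is living and takes 1/9.
Ursula is living and takes 1/9.
Lucia is living and takes 1/9.
Mateo predeceased; the 1/3 allotted to Mateo's branch passes to Mateo's issue by representation.
The 1/3 is divided into 3 equal shares of 1/9 among Soledad, Joaquin, Ximena.
Soledad is living and takes 1/9.
Joaquin is living and takes 1/9.
Ximena is living and takes 1/9.

Ines 1/9; Joaquin 1/9; Lucia 1/9; Soledad 1/9; Ursula 1/9; Ximena 1/9; Yago 1/3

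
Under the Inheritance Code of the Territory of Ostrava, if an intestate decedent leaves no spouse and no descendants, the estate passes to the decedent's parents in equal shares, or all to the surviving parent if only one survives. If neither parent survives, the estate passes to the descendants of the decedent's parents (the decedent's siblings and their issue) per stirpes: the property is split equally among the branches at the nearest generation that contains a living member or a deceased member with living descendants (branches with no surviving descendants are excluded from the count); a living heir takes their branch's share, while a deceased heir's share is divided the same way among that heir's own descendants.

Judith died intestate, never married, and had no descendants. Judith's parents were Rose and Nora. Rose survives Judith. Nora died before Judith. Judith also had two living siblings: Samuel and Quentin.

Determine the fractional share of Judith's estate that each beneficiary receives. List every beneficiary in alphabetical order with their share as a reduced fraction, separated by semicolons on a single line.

Only one parent, Rose, survives, so Rose takes the entire estate. The siblings take nothing because a surviving parent has priority.

Rose 1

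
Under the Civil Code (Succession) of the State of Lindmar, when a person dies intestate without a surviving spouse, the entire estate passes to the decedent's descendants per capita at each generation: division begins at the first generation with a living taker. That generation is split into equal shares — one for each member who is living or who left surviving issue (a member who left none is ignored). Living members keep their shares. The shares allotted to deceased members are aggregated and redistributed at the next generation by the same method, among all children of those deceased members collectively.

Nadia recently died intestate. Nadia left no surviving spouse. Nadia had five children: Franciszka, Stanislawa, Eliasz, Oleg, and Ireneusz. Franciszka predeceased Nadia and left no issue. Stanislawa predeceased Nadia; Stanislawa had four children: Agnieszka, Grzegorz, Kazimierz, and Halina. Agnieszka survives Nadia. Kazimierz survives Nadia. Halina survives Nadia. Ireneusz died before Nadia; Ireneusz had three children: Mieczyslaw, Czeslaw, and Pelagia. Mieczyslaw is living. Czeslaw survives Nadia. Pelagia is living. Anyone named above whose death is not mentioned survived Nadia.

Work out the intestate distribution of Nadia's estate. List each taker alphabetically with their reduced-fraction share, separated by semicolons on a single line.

Agnieszka 1/14; Czeslaw 1/14; Eliasz 1/4; Grzegorz 1/14; Halina 1/14; Kazimierz 1/14; Mieczyslaw 1/14; Oleg 1/4; Pelagia 1/14

There is no surviving spouse, so the entire estate passes to Nadia's descendants per capita at each generation.
At generation 1 (Stanislawa, Eliasz, Oleg, Ireneusz) there are 4 shares of (1)/4 = 1/4 each.
Living: Eliasz and Oleg — each takes 1/4.
Deceased: Stanislawa and Ireneusz. Their combined 1/2 is pooled and carried to generation 2.
At generation 2 (Agnieszka, Grzegorz, Kazimierz, Halina, Mieczyslaw, Czeslaw, Pelagia) there are 7 shares of (1/2)/7 = 1/14 each.
Living: Agnieszka, Grzegorz, Kazimierz, Halina, Mieczyslaw, Czeslaw, and Pelagia — each takes 1/14.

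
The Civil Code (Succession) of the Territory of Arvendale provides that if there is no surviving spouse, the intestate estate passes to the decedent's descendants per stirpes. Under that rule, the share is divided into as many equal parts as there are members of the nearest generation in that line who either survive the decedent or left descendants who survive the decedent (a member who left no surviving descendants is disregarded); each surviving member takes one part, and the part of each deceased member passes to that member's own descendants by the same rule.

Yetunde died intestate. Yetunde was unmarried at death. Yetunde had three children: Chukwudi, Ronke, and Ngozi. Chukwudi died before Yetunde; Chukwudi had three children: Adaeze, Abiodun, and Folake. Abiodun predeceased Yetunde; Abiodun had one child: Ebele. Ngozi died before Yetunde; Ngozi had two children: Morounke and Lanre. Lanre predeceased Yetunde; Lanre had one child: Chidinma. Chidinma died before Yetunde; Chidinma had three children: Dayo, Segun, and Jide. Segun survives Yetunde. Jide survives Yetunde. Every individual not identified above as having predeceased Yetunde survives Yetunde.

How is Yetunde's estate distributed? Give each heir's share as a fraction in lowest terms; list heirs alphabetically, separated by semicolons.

There is no surviving spouse, so the entire estate passes to Yetunde's descendants per stirpes.
The estate is divided into 3 equal shares of 1/3 among Chukwudi, Ronke, Ngozi.
Chukwudi predeceased; the 1/3 allotted to Chukwudi's branch passes to Chukwudi's issue by representation.
The 1/3 is divided into 3 equal shares of 1/9 among Adaeze, Abiodun, Folake.
Adaeze is living and takes 1/9.
Abiodun predeceased; the 1/9 allotted to Abiodun's branch passes to Abiodun's issue by representation.
Ebele is the sole taker at this level and receives the full 1/9.
Folake is living and takes 1/9.
Ronke is living and takes 1/3.
Ngozi predeceased; the 1/3 allotted to Ngozi's branch passes to Ngozi's issue by representation.
The 1/3 is divided into 2 equal shares of 1/6 among Morounke, Lanre.
Morounke is living and takes 1/6.
Lanre predeceased; the 1/6 allotted to Lanre's branch passes to Lanre's issue by representation.
Chidinma's line is the sole branch at this level, so the full 1/6 passes to Chidinma's issue by representation.
The 1/6 is divided into 3 equal shares of 1/18 among Dayo, Segun, Jide.
Dayo is living and takes 1/18.
Segun is living and takes 1/18.
Jide is living and takes 1/18.

Adaeze 1/9; Dayo 1/18; Ebele 1/9; Folake 1/9; Jide 1/18; Morounke 1/6; Ronke 1/3; Segun 1/18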